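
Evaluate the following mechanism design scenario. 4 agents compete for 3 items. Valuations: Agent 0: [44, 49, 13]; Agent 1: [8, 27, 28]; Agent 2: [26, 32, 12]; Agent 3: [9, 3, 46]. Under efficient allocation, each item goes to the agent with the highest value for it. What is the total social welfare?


Step 1: For each item, find the maximum value among all agents.
Step 2: Item 0 -> Agent 0 (value 44)
Step 3: Item 1 -> Agent 0 (value 49)
Step 4: Item 2 -> Agent 3 (value 46)
Step 5: Total welfare = 44 + 49 + 46 = 139

139


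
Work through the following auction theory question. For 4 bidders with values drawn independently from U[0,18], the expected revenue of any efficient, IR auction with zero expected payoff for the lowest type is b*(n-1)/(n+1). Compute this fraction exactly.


Step 1: By Revenue Equivalence, expected revenue = b*(n-1)/(n+1)
Step 2: Substituting n = 4, b = 18
Step 3: Revenue = 18*(4-1)/(4+1) = 18*3/5
Step 4: Revenue = 54/5

54/5


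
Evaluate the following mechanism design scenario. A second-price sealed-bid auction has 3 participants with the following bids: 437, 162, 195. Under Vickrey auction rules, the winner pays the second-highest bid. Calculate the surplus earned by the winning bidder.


Step 1: Sort bids in descending order: 437, 195, 162
Step 2: The winning bid is the highest: 437
Step 3: The payment equals the second-highest bid: 195
Step 4: Surplus = winner's bid - payment = 437 - 195 = 242

242


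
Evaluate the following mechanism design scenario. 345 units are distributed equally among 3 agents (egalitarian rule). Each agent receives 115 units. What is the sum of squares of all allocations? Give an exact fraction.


Step 1: Each agent's share = 345/3 = 115
Step 2: Square of each share = (115)^2 = 13225
Step 3: Sum of squares = 3 * 13225 = 39675

39675


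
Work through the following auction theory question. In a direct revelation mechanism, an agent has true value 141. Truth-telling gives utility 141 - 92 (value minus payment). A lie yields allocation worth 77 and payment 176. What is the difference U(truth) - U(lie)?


Step 1: U(truth) = value - payment = 141 - 92 = 49
Step 2: U(lie) = allocation - payment = 77 - 176 = -99
Step 3: IC gap = 49 - (-99) = 148

148


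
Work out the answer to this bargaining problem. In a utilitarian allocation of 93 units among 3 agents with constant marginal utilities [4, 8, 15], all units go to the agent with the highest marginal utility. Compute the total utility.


Step 1: The marginal utilities are [4, 8, 15]
Step 2: The highest marginal utility is 15
Step 3: All 93 units go to that agent
Step 4: Total utility = 15 * 93 = 1395

1395


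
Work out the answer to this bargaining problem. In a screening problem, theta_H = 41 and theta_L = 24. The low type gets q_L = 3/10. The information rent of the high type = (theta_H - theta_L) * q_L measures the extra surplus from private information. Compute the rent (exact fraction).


Step 1: theta_H - theta_L = 41 - 24 = 17
Step 2: Information rent = (theta_H - theta_L) * q_L
Step 3: = 17 * 3/10
Step 4: = 51/10

51/10


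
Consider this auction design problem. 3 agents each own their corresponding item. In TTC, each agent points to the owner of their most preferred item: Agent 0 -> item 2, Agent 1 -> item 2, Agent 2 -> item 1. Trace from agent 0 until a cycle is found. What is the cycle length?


Step 1: Trace the pointer graph from agent 0: 0 -> 2 -> 1 -> 2
Step 2: A cycle is detected when we revisit agent 2
Step 3: The cycle is: 2 -> 1 -> 2
Step 4: Cycle length = 2

2


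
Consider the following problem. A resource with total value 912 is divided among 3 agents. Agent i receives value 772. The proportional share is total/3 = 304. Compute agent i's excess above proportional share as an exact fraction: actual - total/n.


Step 1: Proportional share = 912/3 = 304
Step 2: Agent's actual allocation = 772
Step 3: Excess = 772 - 304 = 468

468


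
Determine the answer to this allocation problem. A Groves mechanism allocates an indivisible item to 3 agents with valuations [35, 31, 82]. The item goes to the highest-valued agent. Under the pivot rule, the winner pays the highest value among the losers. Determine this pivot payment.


Step 1: The efficient winner is agent 2 with value 82
Step 2: Other agents' values: [35, 31]
Step 3: Pivot payment = max(others) = 35
Step 4: The winner pays 35

35


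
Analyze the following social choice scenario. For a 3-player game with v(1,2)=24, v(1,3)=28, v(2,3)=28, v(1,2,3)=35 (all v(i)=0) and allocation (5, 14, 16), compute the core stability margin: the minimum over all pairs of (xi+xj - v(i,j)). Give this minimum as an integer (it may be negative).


Step 1: Slack for coalition (1,2): x1+x2 - v12 = 19 - 24 = -5
Step 2: Slack for coalition (1,3): x1+x3 - v13 = 21 - 28 = -7
Step 3: Slack for coalition (2,3): x2+x3 - v23 = 30 - 28 = 2
Step 4: Minimum slack = min(-5, -7, 2) = -7, attained by (1,3); coalition (1,3) can block (slack < 0), so the allocation is not in the core

-7


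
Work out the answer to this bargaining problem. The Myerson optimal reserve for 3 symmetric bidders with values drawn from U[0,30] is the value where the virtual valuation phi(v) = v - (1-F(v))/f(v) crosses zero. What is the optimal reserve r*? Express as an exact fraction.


Step 1: For U[0,30], F(v) = v/30 and f(v) = 1/30
Step 2: phi(v) = v - (1 - v/30)/(1/30) = v - (30 - v) = 2v - 30
Step 3: Set phi(r*) = 0: 2r* - 30 = 0
Step 4: r* = 30/2 = 15 (the number of bidders n = 3 does not enter)

15


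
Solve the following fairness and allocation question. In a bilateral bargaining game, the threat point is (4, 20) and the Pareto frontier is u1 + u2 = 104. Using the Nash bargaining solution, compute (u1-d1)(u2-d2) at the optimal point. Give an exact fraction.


Step 1: The Nash solution splits surplus symmetrically above the disagreement point
Step 2: u1 = (total + d1 - d2)/2 = (104 + 4 - 20)/2 = 44
Step 3: u2 = (total - d1 + d2)/2 = (104 - 4 + 20)/2 = 60
Step 4: Nash product = (44 - 4) * (60 - 20)
Step 5: = 40 * 40 = 1600

1600


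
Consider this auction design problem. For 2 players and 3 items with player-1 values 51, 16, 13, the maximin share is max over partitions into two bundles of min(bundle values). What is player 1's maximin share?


Step 1: Item values = 51, 16, 13
Step 2: Enumerate all 2-bundle partitions and take the smaller bundle:
  Partition 1: {51} vs {16,13} -> bundles 51, 29; min = 29
  Partition 2: {16} vs {51,13} -> bundles 16, 64; min = 16
  Partition 3: {13} vs {51,16} -> bundles 13, 67; min = 13
Step 3: MMS = max(29, 16, 13) = 29

29


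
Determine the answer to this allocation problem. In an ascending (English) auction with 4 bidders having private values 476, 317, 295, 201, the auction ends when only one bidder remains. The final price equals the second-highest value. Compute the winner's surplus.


Step 1: Identify the highest value: 476
Step 2: Identify the second-highest value: 317
Step 3: The final price = second-highest value = 317
Step 4: Surplus = 476 - 317 = 159

159


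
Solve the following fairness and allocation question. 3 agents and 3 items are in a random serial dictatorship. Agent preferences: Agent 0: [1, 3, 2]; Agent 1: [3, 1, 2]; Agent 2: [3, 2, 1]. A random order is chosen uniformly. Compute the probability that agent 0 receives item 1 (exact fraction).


Step 1: Agent 0 wants item 1
Step 2: There are 6 possible orderings of agents
Step 3: In 5 orderings, agent 0 gets item 1
Step 4: Probability = 5/6

5/6


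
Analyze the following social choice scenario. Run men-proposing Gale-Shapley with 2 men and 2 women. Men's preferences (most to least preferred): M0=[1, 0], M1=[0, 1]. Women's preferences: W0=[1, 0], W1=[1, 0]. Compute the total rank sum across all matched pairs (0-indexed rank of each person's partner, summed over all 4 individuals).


Step 1: Run Gale-Shapley (men propose, women hold best offer):
  M0 proposes to W1; she accepts
  M1 proposes to W0; she accepts
Step 2: Final matching: W0-M1, W1-M0
Step 3: 0-indexed ranks (man's rank of his match, then woman's): 0 + 0 + 0 + 1
Step 4: Total rank sum = 1

1


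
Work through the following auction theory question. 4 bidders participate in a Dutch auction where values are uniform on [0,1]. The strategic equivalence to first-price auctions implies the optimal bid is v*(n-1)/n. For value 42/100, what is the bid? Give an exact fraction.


Step 1: Dutch auctions are strategically equivalent to first-price auctions
Step 2: The equilibrium bid is b(v) = v*(n-1)/n
Step 3: b = 21/50 * 3/4
Step 4: b = 63/200

63/200


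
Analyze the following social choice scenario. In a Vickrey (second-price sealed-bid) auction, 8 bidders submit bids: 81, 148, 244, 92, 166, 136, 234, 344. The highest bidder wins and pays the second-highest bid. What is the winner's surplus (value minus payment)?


Step 1: Sort bids in descending order: 344, 244, 234, 166, 148, 136, 92, 81
Step 2: The winning bid is the highest: 344
Step 3: The payment equals the second-highest bid: 244
Step 4: Surplus = winner's bid - payment = 344 - 244 = 100

100


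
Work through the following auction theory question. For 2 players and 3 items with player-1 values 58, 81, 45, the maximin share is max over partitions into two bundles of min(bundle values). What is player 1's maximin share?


Step 1: Item values = 58, 81, 45
Step 2: Enumerate all 2-bundle partitions and take the smaller bundle:
  Partition 1: {58} vs {81,45} -> bundles 58, 126; min = 58
  Partition 2: {81} vs {58,45} -> bundles 81, 103; min = 81
  Partition 3: {45} vs {58,81} -> bundles 45, 139; min = 45
Step 3: MMS = max(58, 81, 45) = 81

81


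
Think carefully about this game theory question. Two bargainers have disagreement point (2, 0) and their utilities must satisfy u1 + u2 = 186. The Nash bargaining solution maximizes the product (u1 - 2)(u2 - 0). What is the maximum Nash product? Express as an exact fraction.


Step 1: The Nash solution splits surplus symmetrically above the disagreement point
Step 2: u1 = (total + d1 - d2)/2 = (186 + 2 - 0)/2 = 94
Step 3: u2 = (total - d1 + d2)/2 = (186 - 2 + 0)/2 = 92
Step 4: Nash product = (94 - 2) * (92 - 0)
Step 5: = 92 * 92 = 8464

8464


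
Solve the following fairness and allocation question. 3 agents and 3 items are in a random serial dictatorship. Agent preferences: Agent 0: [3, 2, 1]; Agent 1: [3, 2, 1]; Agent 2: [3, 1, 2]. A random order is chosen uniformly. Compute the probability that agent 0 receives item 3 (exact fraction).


Step 1: Agent 0 wants item 3
Step 2: There are 6 possible orderings of agents
Step 3: In 2 orderings, agent 0 gets item 3
Step 4: Probability = 2/6 = 1/3

1/3


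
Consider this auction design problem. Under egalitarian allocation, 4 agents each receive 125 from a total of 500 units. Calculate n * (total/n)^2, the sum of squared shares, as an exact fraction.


Step 1: Each agent's share = 500/4 = 125
Step 2: Square of each share = (125)^2 = 15625
Step 3: Sum of squares = 4 * 15625 = 62500

62500


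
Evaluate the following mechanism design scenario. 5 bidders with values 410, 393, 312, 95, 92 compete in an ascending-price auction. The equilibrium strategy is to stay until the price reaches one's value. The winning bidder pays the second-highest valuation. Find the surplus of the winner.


Step 1: Identify the highest value: 410
Step 2: Identify the second-highest value: 393
Step 3: The final price = second-highest value = 393
Step 4: Surplus = 410 - 393 = 17

17


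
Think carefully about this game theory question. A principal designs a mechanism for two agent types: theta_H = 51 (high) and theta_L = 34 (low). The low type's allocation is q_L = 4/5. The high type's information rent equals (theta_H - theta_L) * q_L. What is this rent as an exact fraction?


Step 1: theta_H - theta_L = 51 - 34 = 17
Step 2: Information rent = (theta_H - theta_L) * q_L
Step 3: = 17 * 4/5
Step 4: = 68/5

68/5


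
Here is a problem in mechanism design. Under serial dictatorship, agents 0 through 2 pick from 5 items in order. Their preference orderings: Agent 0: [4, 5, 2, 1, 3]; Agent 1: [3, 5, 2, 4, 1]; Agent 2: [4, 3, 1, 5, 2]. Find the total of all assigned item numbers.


Step 1: Agent 0 picks item 4
Step 2: Agent 1 picks item 3
Step 3: Agent 2 picks item 1
Step 4: Sum = 4 + 3 + 1 = 8

8


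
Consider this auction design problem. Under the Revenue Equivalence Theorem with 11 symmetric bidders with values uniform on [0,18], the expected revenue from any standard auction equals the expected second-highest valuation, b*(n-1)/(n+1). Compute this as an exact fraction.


Step 1: By Revenue Equivalence, expected revenue = b*(n-1)/(n+1)
Step 2: Substituting n = 11, b = 18
Step 3: Revenue = 18*(11-1)/(11+1) = 18*10/12
Step 4: Revenue = 180/12 = 15

15


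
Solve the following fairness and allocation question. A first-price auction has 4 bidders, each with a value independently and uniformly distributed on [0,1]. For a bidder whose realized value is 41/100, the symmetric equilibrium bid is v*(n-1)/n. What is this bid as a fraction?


Step 1: The symmetric BNE bidding function is b(v) = v * (n-1) / n
Step 2: Substitute v = 41/100 and n = 4
Step 3: b = 41/100 * 3/4
Step 4: b = 123/400

123/400


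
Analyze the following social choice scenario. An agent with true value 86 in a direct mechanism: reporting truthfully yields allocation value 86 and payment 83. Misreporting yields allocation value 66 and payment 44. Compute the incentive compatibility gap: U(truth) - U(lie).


Step 1: U(truth) = value - payment = 86 - 83 = 3
Step 2: U(lie) = allocation - payment = 66 - 44 = 22
Step 3: IC gap = 3 - 22 = -19

-19


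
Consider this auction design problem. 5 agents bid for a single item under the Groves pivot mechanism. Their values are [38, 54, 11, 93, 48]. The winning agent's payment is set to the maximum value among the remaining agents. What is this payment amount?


Step 1: The efficient winner is agent 3 with value 93
Step 2: Other agents' values: [38, 54, 11, 48]
Step 3: Pivot payment = max(others) = 54
Step 4: The winner pays 54

54


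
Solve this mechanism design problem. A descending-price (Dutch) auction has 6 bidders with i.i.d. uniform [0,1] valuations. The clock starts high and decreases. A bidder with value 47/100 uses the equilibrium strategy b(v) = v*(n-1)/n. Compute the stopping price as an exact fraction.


Step 1: Dutch auctions are strategically equivalent to first-price auctions
Step 2: The equilibrium bid is b(v) = v*(n-1)/n
Step 3: b = 47/100 * 5/6
Step 4: b = 47/120

47/120


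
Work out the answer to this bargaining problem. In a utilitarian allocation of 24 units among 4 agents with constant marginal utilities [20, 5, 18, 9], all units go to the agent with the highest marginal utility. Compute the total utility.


Step 1: The marginal utilities are [20, 5, 18, 9]
Step 2: The highest marginal utility is 20
Step 3: All 24 units go to that agent
Step 4: Total utility = 20 * 24 = 480

480


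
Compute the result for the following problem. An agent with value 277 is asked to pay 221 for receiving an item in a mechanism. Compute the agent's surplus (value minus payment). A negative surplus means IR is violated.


Step 1: Surplus = value - payment = 277 - 221 = 56
Step 2: IR is satisfied (surplus >= 0)

56


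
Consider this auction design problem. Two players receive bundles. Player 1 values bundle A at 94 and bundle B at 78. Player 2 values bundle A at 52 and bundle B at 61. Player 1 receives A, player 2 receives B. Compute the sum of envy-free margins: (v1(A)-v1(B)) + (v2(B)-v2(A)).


Step 1: Player 1's margin = v1(A) - v1(B) = 94 - 78 = 16
Step 2: Player 2's margin = v2(B) - v2(A) = 61 - 52 = 9
Step 3: Total margin = 16 + 9 = 25

25


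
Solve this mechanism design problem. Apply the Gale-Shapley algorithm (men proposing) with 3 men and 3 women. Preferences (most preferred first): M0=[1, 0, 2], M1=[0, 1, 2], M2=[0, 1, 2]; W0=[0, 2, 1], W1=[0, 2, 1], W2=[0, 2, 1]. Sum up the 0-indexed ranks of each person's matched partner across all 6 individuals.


Step 1: Run Gale-Shapley (men propose, women hold best offer):
  M0 proposes to W1; she accepts
  M1 proposes to W0; she accepts
  M2 proposes to W0; she switches from M1
  M1 proposes to W1; rejected
  M1 proposes to W2; she accepts
Step 2: Final matching: W0-M2, W1-M0, W2-M1
Step 3: 0-indexed ranks (man's rank of his match, then woman's): 0 + 1 + 0 + 0 + 2 + 2
Step 4: Total rank sum = 5

5


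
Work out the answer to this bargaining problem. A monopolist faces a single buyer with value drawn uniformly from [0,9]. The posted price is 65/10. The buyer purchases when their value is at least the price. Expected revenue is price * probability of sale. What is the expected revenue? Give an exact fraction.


Step 1: Posted price r = 13/2, value support [0,9]
Step 2: P(v >= r) = (9 - 13/2)/9 = 5/18
Step 3: Expected revenue = r * P(v >= r) = 13/2 * 5/18
Step 4: Revenue = 65/36

65/36


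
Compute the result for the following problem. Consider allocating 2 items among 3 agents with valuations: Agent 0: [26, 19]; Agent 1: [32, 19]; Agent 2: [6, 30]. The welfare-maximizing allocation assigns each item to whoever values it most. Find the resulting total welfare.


Step 1: For each item, find the maximum value among all agents.
Step 2: Item 0 -> Agent 1 (value 32)
Step 3: Item 1 -> Agent 2 (value 30)
Step 4: Total welfare = 32 + 30 = 62

62


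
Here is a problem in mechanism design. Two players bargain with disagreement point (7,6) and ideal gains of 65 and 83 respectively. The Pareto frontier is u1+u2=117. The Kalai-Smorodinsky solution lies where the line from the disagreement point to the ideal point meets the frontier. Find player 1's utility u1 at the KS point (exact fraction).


Step 1: At the KS point, (u1-d1)/r1 = (u2-d2)/r2 = t and u1+u2 = 117
Step 2: u1 = d1 + r1*t and u2 = d2 + r2*t, so (d1 + r1*t) + (d2 + r2*t) = 117
Step 3: t = (117 - 7 - 6)/(65 + 83) = 104/148 = 26/37
Step 4: u1 = d1 + r1*t = 7 + 65 * 26/37 = 1949/37
Step 5: (Check: u2 = d2 + r2*t = 2380/37; u1+u2 = 1949/37 + 2380/37 = 117, on the frontier.)

1949/37


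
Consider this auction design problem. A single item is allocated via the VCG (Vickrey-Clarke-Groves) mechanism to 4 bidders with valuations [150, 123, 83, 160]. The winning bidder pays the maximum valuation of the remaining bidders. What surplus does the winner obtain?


Step 1: The winner is the agent with the highest value: agent 3 with value 160
Step 2: Values of other agents: [150, 123, 83]
Step 3: VCG payment = max of others' values = 150
Step 4: Surplus = 160 - 150 = 10

10


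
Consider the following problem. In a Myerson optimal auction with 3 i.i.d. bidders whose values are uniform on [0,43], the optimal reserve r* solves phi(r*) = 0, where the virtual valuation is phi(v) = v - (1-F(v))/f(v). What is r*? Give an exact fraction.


Step 1: For U[0,43], F(v) = v/43 and f(v) = 1/43
Step 2: phi(v) = v - (1 - v/43)/(1/43) = v - (43 - v) = 2v - 43
Step 3: Set phi(r*) = 0: 2r* - 43 = 0
Step 4: r* = 43/2 (the number of bidders n = 3 does not enter)

43/2


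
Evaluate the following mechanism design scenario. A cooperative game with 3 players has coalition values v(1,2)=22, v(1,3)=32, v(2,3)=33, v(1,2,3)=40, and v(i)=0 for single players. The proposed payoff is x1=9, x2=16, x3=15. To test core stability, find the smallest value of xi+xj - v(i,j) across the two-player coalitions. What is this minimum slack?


Step 1: Slack for coalition (1,2): x1+x2 - v12 = 25 - 22 = 3
Step 2: Slack for coalition (1,3): x1+x3 - v13 = 24 - 32 = -8
Step 3: Slack for coalition (2,3): x2+x3 - v23 = 31 - 33 = -2
Step 4: Minimum slack = min(3, -8, -2) = -8, attained by (1,3); coalition (1,3) can block (slack < 0), so the allocation is not in the core

-8


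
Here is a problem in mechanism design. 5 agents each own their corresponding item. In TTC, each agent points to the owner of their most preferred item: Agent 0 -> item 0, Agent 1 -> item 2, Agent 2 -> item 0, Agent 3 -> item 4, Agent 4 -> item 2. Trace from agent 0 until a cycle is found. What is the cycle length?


Step 1: Trace the pointer graph from agent 0: 0 -> 0
Step 2: A cycle is detected when we revisit agent 0
Step 3: The cycle is: 0 -> 0
Step 4: Cycle length = 1

1


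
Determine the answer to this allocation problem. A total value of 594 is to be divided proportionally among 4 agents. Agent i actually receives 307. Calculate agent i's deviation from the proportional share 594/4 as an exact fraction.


Step 1: Proportional share = 594/4 = 297/2
Step 2: Agent's actual allocation = 307
Step 3: Excess = 307 - 297/2 = 317/2

317/2


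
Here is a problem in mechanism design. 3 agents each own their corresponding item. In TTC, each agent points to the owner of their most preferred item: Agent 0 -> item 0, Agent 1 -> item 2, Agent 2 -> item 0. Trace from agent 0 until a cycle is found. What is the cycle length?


Step 1: Trace the pointer graph from agent 0: 0 -> 0
Step 2: A cycle is detected when we revisit agent 0
Step 3: The cycle is: 0 -> 0
Step 4: Cycle length = 1

1


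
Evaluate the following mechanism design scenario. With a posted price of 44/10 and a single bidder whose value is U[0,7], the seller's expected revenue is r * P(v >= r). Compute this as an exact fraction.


Step 1: Posted price r = 22/5, value support [0,7]
Step 2: P(v >= r) = (7 - 22/5)/7 = 13/35
Step 3: Expected revenue = r * P(v >= r) = 22/5 * 13/35
Step 4: Revenue = 286/175

286/175


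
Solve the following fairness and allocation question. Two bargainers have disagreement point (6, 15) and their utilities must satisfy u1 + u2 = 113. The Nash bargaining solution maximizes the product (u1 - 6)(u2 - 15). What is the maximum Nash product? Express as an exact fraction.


Step 1: The Nash solution splits surplus symmetrically above the disagreement point
Step 2: u1 = (total + d1 - d2)/2 = (113 + 6 - 15)/2 = 52
Step 3: u2 = (total - d1 + d2)/2 = (113 - 6 + 15)/2 = 61
Step 4: Nash product = (52 - 6) * (61 - 15)
Step 5: = 46 * 46 = 2116

2116


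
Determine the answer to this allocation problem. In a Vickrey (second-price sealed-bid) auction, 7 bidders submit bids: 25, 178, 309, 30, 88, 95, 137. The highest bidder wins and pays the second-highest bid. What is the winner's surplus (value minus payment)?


Step 1: Sort bids in descending order: 309, 178, 137, 95, 88, 30, 25
Step 2: The winning bid is the highest: 309
Step 3: The payment equals the second-highest bid: 178
Step 4: Surplus = winner's bid - payment = 309 - 178 = 131

131


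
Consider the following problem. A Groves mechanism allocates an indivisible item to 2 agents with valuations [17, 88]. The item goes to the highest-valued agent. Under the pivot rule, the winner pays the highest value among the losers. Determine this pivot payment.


Step 1: The efficient winner is agent 1 with value 88
Step 2: Other agents' values: [17]
Step 3: Pivot payment = max(others) = 17
Step 4: The winner pays 17

17


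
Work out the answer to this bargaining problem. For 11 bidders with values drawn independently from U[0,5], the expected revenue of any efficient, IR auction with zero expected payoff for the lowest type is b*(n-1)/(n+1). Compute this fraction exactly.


Step 1: By Revenue Equivalence, expected revenue = b*(n-1)/(n+1)
Step 2: Substituting n = 11, b = 5
Step 3: Revenue = 5*(11-1)/(11+1) = 5*10/12
Step 4: Revenue = 50/12 = 25/6

25/6


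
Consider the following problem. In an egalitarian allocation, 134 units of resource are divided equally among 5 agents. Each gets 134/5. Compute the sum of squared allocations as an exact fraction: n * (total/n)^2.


Step 1: Each agent's share = 134/5
Step 2: Square of each share = (134/5)^2 = 17956/25
Step 3: Sum of squares = 5 * 17956/25 = 17956/5

17956/5


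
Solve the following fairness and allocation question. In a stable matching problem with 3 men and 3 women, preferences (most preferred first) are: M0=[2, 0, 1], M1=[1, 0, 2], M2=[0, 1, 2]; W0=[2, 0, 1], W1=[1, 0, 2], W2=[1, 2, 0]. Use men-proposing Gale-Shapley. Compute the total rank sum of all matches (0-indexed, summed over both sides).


Step 1: Run Gale-Shapley (men propose, women hold best offer):
  M0 proposes to W2; she accepts
  M1 proposes to W1; she accepts
  M2 proposes to W0; she accepts
Step 2: Final matching: W0-M2, W1-M1, W2-M0
Step 3: 0-indexed ranks (man's rank of his match, then woman's): 0 + 0 + 0 + 0 + 0 + 2
Step 4: Total rank sum = 2

2


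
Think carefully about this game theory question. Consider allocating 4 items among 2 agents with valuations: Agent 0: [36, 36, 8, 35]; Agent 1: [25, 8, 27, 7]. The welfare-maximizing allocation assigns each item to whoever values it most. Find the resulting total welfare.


Step 1: For each item, find the maximum value among all agents.
Step 2: Item 0 -> Agent 0 (value 36)
Step 3: Item 1 -> Agent 0 (value 36)
Step 4: Item 2 -> Agent 1 (value 27)
Step 5: Item 3 -> Agent 0 (value 35)
Step 6: Total welfare = 36 + 36 + 27 + 35 = 134

134


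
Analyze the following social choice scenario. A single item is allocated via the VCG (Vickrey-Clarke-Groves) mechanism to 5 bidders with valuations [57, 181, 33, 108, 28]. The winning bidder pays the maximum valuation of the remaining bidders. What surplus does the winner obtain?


Step 1: The winner is the agent with the highest value: agent 1 with value 181
Step 2: Values of other agents: [57, 33, 108, 28]
Step 3: VCG payment = max of others' values = 108
Step 4: Surplus = 181 - 108 = 73

73


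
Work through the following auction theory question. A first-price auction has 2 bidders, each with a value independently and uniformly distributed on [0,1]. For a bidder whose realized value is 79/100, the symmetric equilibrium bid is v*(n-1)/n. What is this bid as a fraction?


Step 1: The symmetric BNE bidding function is b(v) = v * (n-1) / n
Step 2: Substitute v = 79/100 and n = 2
Step 3: b = 79/100 * 1/2
Step 4: b = 79/200

79/200


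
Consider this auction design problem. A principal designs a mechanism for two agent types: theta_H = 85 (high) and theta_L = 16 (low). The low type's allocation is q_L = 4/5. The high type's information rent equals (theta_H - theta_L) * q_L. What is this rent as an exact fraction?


Step 1: theta_H - theta_L = 85 - 16 = 69
Step 2: Information rent = (theta_H - theta_L) * q_L
Step 3: = 69 * 4/5
Step 4: = 276/5

276/5


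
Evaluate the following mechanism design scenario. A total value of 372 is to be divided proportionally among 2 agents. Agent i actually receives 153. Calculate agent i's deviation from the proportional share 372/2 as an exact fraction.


Step 1: Proportional share = 372/2 = 186
Step 2: Agent's actual allocation = 153
Step 3: Excess = 153 - 186 = -33

-33


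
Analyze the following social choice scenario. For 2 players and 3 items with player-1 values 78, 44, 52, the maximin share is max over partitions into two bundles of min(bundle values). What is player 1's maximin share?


Step 1: Item values = 78, 44, 52
Step 2: Enumerate all 2-bundle partitions and take the smaller bundle:
  Partition 1: {78} vs {44,52} -> bundles 78, 96; min = 78
  Partition 2: {44} vs {78,52} -> bundles 44, 130; min = 44
  Partition 3: {52} vs {78,44} -> bundles 52, 122; min = 52
Step 3: MMS = max(78, 44, 52) = 78

78


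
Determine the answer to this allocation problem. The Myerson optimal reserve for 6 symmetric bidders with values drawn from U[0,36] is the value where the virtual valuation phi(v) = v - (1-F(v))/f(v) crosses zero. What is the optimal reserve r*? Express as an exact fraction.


Step 1: For U[0,36], F(v) = v/36 and f(v) = 1/36
Step 2: phi(v) = v - (1 - v/36)/(1/36) = v - (36 - v) = 2v - 36
Step 3: Set phi(r*) = 0: 2r* - 36 = 0
Step 4: r* = 36/2 = 18 (the number of bidders n = 6 does not enter)

18


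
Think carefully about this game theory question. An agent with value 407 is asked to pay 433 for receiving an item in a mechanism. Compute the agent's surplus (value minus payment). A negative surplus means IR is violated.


Step 1: Surplus = value - payment = 407 - 433 = -26
Step 2: IR is violated (surplus < 0)

-26


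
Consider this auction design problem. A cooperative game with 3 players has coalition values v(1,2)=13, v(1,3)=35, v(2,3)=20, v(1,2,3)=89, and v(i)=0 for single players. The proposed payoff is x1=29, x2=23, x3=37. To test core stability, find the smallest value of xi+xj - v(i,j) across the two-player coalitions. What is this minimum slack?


Step 1: Slack for coalition (1,2): x1+x2 - v12 = 52 - 13 = 39
Step 2: Slack for coalition (1,3): x1+x3 - v13 = 66 - 35 = 31
Step 3: Slack for coalition (2,3): x2+x3 - v23 = 60 - 20 = 40
Step 4: Minimum slack = min(39, 31, 40) = 31, attained by (1,3); no pair can gain by deviating, so the allocation is in the core

31


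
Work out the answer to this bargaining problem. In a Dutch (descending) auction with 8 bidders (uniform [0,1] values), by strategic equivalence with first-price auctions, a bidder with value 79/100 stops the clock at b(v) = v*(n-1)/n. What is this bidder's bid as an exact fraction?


Step 1: Dutch auctions are strategically equivalent to first-price auctions
Step 2: The equilibrium bid is b(v) = v*(n-1)/n
Step 3: b = 79/100 * 7/8
Step 4: b = 553/800

553/800


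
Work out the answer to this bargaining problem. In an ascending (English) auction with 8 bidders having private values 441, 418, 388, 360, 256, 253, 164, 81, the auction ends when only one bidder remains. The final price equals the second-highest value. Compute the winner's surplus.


Step 1: Identify the highest value: 441
Step 2: Identify the second-highest value: 418
Step 3: The final price = second-highest value = 418
Step 4: Surplus = 441 - 418 = 23

23


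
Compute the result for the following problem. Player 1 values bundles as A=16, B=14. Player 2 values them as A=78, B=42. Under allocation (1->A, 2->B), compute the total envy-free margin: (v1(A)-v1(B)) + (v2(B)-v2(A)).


Step 1: Player 1's margin = v1(A) - v1(B) = 16 - 14 = 2
Step 2: Player 2's margin = v2(B) - v2(A) = 42 - 78 = -36
Step 3: Total margin = 2 + -36 = -34

-34


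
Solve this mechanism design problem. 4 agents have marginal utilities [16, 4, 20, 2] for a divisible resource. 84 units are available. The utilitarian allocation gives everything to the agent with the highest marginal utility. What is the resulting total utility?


Step 1: The marginal utilities are [16, 4, 20, 2]
Step 2: The highest marginal utility is 20
Step 3: All 84 units go to that agent
Step 4: Total utility = 20 * 84 = 1680

1680


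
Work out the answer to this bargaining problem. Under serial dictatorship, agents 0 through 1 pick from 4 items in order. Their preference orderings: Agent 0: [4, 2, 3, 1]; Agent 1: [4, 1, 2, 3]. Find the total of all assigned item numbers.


Step 1: Agent 0 picks item 4
Step 2: Agent 1 picks item 1
Step 3: Sum = 4 + 1 = 5

5


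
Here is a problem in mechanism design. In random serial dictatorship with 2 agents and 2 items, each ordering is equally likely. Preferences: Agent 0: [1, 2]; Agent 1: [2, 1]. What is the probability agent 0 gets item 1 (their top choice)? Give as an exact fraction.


Step 1: Agent 0 wants item 1
Step 2: There are 2 possible orderings of agents
Step 3: In 2 orderings, agent 0 gets item 1
Step 4: Probability = 2/2 = 1

1


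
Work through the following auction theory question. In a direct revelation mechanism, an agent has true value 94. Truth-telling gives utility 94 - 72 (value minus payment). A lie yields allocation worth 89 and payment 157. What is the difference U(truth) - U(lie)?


Step 1: U(truth) = value - payment = 94 - 72 = 22
Step 2: U(lie) = allocation - payment = 89 - 157 = -68
Step 3: IC gap = 22 - (-68) = 90

90


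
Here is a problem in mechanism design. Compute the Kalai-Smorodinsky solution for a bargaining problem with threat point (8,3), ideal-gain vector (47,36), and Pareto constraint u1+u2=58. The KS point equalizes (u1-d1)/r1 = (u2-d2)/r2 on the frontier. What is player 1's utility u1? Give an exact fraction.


Step 1: At the KS point, (u1-d1)/r1 = (u2-d2)/r2 = t and u1+u2 = 58
Step 2: u1 = d1 + r1*t and u2 = d2 + r2*t, so (d1 + r1*t) + (d2 + r2*t) = 58
Step 3: t = (58 - 8 - 3)/(47 + 36) = 47/83
Step 4: u1 = d1 + r1*t = 8 + 47 * 47/83 = 2873/83
Step 5: (Check: u2 = d2 + r2*t = 1941/83; u1+u2 = 2873/83 + 1941/83 = 58, on the frontier.)

2873/83


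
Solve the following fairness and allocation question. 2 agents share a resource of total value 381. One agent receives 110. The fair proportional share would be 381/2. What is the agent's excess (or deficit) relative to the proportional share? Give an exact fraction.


Step 1: Proportional share = 381/2
Step 2: Agent's actual allocation = 110
Step 3: Excess = 110 - 381/2 = -161/2

-161/2


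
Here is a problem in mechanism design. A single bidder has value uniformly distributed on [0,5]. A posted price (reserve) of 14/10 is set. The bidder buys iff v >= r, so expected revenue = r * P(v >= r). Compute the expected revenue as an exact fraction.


Step 1: Posted price r = 7/5, value support [0,5]
Step 2: P(v >= r) = (5 - 7/5)/5 = 18/25
Step 3: Expected revenue = r * P(v >= r) = 7/5 * 18/25
Step 4: Revenue = 126/125

126/125


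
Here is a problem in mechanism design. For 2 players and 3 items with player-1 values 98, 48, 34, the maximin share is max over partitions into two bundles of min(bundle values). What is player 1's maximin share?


Step 1: Item values = 98, 48, 34
Step 2: Enumerate all 2-bundle partitions and take the smaller bundle:
  Partition 1: {98} vs {48,34} -> bundles 98, 82; min = 82
  Partition 2: {48} vs {98,34} -> bundles 48, 132; min = 48
  Partition 3: {34} vs {98,48} -> bundles 34, 146; min = 34
Step 3: MMS = max(82, 48, 34) = 82

82


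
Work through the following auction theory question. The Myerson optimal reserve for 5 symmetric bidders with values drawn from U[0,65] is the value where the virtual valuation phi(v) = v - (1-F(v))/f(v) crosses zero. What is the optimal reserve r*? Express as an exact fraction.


Step 1: For U[0,65], F(v) = v/65 and f(v) = 1/65
Step 2: phi(v) = v - (1 - v/65)/(1/65) = v - (65 - v) = 2v - 65
Step 3: Set phi(r*) = 0: 2r* - 65 = 0
Step 4: r* = 65/2 (the number of bidders n = 5 does not enter)

65/2


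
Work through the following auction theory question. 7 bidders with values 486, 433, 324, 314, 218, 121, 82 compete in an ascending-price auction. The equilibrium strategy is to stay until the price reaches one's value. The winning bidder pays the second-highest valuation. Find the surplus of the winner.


Step 1: Identify the highest value: 486
Step 2: Identify the second-highest value: 433
Step 3: The final price = second-highest value = 433
Step 4: Surplus = 486 - 433 = 53

53


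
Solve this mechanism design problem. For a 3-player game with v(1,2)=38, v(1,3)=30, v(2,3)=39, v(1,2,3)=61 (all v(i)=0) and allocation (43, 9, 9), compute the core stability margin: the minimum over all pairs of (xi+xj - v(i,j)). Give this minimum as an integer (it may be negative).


Step 1: Slack for coalition (1,2): x1+x2 - v12 = 52 - 38 = 14
Step 2: Slack for coalition (1,3): x1+x3 - v13 = 52 - 30 = 22
Step 3: Slack for coalition (2,3): x2+x3 - v23 = 18 - 39 = -21
Step 4: Minimum slack = min(14, 22, -21) = -21, attained by (2,3); coalition (2,3) can block (slack < 0), so the allocation is not in the core

-21


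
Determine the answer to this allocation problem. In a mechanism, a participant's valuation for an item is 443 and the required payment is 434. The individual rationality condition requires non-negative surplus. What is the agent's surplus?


Step 1: Surplus = value - payment = 443 - 434 = 9
Step 2: IR is satisfied (surplus >= 0)

9


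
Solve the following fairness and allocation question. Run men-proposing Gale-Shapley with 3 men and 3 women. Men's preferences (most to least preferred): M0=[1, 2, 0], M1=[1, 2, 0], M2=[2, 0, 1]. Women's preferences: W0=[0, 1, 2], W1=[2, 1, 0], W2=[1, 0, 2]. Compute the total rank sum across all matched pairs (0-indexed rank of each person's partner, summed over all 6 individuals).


Step 1: Run Gale-Shapley (men propose, women hold best offer):
  M0 proposes to W1; she accepts
  M1 proposes to W1; she switches from M0
  M2 proposes to W2; she accepts
  M0 proposes to W2; she switches from M2
  M2 proposes to W0; she accepts
Step 2: Final matching: W0-M2, W1-M1, W2-M0
Step 3: 0-indexed ranks (man's rank of his match, then woman's): 1 + 2 + 0 + 1 + 1 + 1
Step 4: Total rank sum = 6

6


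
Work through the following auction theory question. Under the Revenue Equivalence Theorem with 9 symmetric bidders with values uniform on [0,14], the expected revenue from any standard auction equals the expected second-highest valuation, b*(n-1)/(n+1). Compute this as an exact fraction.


Step 1: By Revenue Equivalence, expected revenue = b*(n-1)/(n+1)
Step 2: Substituting n = 9, b = 14
Step 3: Revenue = 14*(9-1)/(9+1) = 14*8/10
Step 4: Revenue = 112/10 = 56/5

56/5


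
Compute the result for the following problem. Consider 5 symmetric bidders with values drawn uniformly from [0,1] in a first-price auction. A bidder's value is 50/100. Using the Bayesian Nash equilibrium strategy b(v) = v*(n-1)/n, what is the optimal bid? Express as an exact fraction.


Step 1: The symmetric BNE bidding function is b(v) = v * (n-1) / n
Step 2: Substitute v = 1/2 and n = 5
Step 3: b = 1/2 * 4/5
Step 4: b = 2/5

2/5


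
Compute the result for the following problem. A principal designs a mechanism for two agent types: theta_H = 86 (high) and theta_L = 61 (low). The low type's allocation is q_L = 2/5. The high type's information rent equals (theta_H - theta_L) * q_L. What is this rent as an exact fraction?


Step 1: theta_H - theta_L = 86 - 61 = 25
Step 2: Information rent = (theta_H - theta_L) * q_L
Step 3: = 25 * 2/5
Step 4: = 10

10


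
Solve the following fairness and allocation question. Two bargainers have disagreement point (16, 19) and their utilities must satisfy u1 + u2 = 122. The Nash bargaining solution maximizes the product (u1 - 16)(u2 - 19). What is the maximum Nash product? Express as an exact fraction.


Step 1: The Nash solution splits surplus symmetrically above the disagreement point
Step 2: u1 = (total + d1 - d2)/2 = (122 + 16 - 19)/2 = 119/2
Step 3: u2 = (total - d1 + d2)/2 = (122 - 16 + 19)/2 = 125/2
Step 4: Nash product = (119/2 - 16) * (125/2 - 19)
Step 5: = 87/2 * 87/2 = 7569/4

7569/4


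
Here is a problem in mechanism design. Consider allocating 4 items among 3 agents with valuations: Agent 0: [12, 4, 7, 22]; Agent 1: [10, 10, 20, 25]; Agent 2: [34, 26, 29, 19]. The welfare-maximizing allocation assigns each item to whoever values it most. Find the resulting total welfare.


Step 1: For each item, find the maximum value among all agents.
Step 2: Item 0 -> Agent 2 (value 34)
Step 3: Item 1 -> Agent 2 (value 26)
Step 4: Item 2 -> Agent 2 (value 29)
Step 5: Item 3 -> Agent 1 (value 25)
Step 6: Total welfare = 34 + 26 + 29 + 25 = 114

114


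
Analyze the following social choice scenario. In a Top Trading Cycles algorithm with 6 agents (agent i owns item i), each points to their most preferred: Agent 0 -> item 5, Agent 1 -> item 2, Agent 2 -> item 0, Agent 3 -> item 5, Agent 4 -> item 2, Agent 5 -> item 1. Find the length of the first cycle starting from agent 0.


Step 1: Trace the pointer graph from agent 0: 0 -> 5 -> 1 -> 2 -> 0
Step 2: A cycle is detected when we revisit agent 0
Step 3: The cycle is: 0 -> 5 -> 1 -> 2 -> 0
Step 4: Cycle length = 4

4


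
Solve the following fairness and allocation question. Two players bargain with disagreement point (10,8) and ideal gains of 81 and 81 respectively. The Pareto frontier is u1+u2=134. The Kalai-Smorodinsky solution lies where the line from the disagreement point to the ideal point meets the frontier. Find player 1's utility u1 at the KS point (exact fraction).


Step 1: At the KS point, (u1-d1)/r1 = (u2-d2)/r2 = t and u1+u2 = 134
Step 2: u1 = d1 + r1*t and u2 = d2 + r2*t, so (d1 + r1*t) + (d2 + r2*t) = 134
Step 3: t = (134 - 10 - 8)/(81 + 81) = 116/162 = 58/81
Step 4: u1 = d1 + r1*t = 10 + 81 * 58/81 = 68
Step 5: (Check: u2 = d2 + r2*t = 66; u1+u2 = 68 + 66 = 134, on the frontier.)

68
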